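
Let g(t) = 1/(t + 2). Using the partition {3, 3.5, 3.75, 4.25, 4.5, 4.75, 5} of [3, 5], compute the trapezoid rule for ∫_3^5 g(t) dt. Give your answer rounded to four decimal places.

0.3368

Subinterval widths: 0.5, 0.25, 0.5, 0.25, 0.25, 0.25.
g(3) = 0.2, g(3.5) = 2/11, g(3.75) = 4/23, g(4.25) = 0.16, g(4.5) = 2/13, g(4.75) = 4/27, g(5) = 1/7.
On each subinterval the trapezoid contributes (Δt_i/2)·[g(t_{i-1}) + g(t_i)].
Sum ≈ 0.3368.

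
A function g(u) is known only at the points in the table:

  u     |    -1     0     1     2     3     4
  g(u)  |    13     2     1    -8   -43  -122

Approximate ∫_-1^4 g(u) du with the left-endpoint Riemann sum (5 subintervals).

Δu = 1.
Sum = 1·[13 + 2 + 1 + (-8) + (-43)] = -35.

-35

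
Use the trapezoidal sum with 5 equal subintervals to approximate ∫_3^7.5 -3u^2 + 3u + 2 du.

-316.8225

Δu = (7.5 − 3)/5 = 0.9.
f(3) = -16, f(3.9) = -31.93, f(4.8) = -52.72, f(5.7) = -78.37, f(6.6) = -108.88, f(7.5) = -144.25.
T_5 = (Δu/2)·[f(u_0) + 2f(u_1) + ... + 2f(u_{4}) + f(u_5)].
Sum = -316.8225.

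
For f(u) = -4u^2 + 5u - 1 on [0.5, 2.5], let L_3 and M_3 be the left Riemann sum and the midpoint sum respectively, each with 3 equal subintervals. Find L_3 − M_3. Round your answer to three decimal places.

3.778

L_3 ≈ -3.59259.
M_3 ≈ -7.37037.
L_3 − M_3 ≈ 3.778.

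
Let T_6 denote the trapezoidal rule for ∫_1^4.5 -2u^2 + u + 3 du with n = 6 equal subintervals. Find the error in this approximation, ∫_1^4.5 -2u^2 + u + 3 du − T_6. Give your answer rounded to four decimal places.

0.3970

Exact integral: ∫_1^4.5 f(u) du ≈ -39.958333.
T_6 ≈ -40.355324.
Error ≈ -39.958333 − (-40.355324) ≈ 0.3970.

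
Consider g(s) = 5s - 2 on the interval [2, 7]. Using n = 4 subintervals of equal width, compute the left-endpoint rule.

86.875

Δs = (7 − 2)/4 = 1.25.
Left endpoints: 2, 3.25, 4.5, 5.75.
g(2) = 8, g(3.25) = 14.25, g(4.5) = 20.5, g(5.75) = 26.75.
Sum = Δs · [g(2) + g(3.25) + g(4.5) + g(5.75)].
Sum = 86.875.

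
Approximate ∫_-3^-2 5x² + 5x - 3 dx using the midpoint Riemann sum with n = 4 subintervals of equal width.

16.140625

Δx = (-2 − (-3))/4 = 0.25.
Midpoints: -2.875, -2.625, -2.375, -2.125.
f(-2.875) = 23.953125, f(-2.625) = 18.328125, f(-2.375) = 13.328125, f(-2.125) = 8.953125.
Sum = Δx · [f(-2.875) + f(-2.625) + f(-2.375) + f(-2.125)].
Sum = 16.140625.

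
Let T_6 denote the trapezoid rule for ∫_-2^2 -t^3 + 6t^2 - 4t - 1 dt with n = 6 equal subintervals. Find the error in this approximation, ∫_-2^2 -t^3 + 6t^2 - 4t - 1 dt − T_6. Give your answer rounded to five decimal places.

Exact integral: ∫_-2^2 f(t) dt = 28.
T_6 ≈ 29.7777778.
Error ≈ 28 − 29.7777778 ≈ -1.77778.

-1.77778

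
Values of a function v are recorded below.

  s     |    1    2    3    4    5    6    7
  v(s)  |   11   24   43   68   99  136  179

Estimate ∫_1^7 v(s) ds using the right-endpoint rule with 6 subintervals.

549

Δs = 1.
Sum = 1·[24 + 43 + 68 + 99 + 136 + 179] = 549.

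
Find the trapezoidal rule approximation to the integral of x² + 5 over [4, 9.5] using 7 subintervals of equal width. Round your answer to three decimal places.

Δx = (9.5 − 4)/7 = 11/14.
f(4) = 21, f(67/14) = 5469/196, f(39/7) = 1766/49, f(89/14) = 8901/196, f(50/7) = 2745/49, f(111/14) = 13301/196, f(61/7) = 3966/49, f(9.5) = 95.25.
T_7 = (Δx/2)·[f(x_0) + 2f(x_1) + ... + 2f(x_{6}) + f(x_7)].
Sum ≈ 292.524.

292.524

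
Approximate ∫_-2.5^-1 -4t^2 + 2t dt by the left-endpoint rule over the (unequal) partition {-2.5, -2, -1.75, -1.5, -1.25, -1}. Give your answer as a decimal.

-29.125

Subinterval widths: 0.5, 0.25, 0.25, 0.25, 0.25.
Left endpoints: -2.5, -2, -1.75, -1.5, -1.25.
f(-2.5) = -30, f(-2) = -20, f(-1.75) = -15.75, f(-1.5) = -12, f(-1.25) = -8.75.
Sum = Σ Δt_i · f(t_i).
Sum = -29.125.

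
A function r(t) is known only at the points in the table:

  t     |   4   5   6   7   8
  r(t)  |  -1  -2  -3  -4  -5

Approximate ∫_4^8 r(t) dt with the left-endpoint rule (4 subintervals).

-10

Δt = 1.
Sum = 1·[(-1) + (-2) + (-3) + (-4)] = -10.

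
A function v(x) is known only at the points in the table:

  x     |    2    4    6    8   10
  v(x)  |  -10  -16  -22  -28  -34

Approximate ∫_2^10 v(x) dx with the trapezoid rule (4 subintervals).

-176

Δx = 2.
T_4 = (2/2)·[(-10) + 2·(-16) + 2·(-22) + 2·(-28) + (-34)] = -176.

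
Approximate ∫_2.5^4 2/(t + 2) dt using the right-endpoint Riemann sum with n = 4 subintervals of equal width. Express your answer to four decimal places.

Δt = (4 − 2.5)/4 = 0.375.
Right endpoints: 2.875, 3.25, 3.625, 4.
f(2.875) = 16/39, f(3.25) = 8/21, f(3.625) = 16/45, f(4) = 1/3.
Sum = Δt · [f(2.875) + f(3.25) + f(3.625) + f(4)].
Sum ≈ 0.5550.

0.5550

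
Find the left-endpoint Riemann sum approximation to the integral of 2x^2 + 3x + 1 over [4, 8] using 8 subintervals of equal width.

Δx = (8 − 4)/8 = 0.5.
Left endpoints: 4, 4.5, 5, 5.5, 6, 6.5, 7, 7.5.
f(4) = 45, f(4.5) = 55, f(5) = 66, f(5.5) = 78, f(6) = 91, f(6.5) = 105, f(7) = 120, f(7.5) = 136.
Sum = Δx · [f(4) + f(4.5) + f(5) + ...].
Sum = 348.

348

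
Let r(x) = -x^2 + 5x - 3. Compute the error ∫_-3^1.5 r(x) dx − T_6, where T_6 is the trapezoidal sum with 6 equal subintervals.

0.421875

Exact integral: ∫_-3^1.5 r(x) dx = -40.5.
T_6 = -40.921875.
Error = -40.5 − (-40.921875) = 0.421875.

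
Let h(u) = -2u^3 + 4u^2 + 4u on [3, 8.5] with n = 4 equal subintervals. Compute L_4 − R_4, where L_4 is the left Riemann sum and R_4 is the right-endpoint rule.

1236.46875

L_4 ≈ -1094.8222656.
R_4 ≈ -2331.2910156.
L_4 − R_4 = 1236.46875.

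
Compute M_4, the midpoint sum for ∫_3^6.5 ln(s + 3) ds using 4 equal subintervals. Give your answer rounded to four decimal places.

Δs = (6.5 − 3)/4 = 0.875.
Midpoints: 3.4375, 4.3125, 5.1875, 6.0625.
f(3.4375) ≈ 1.8621, f(4.3125) ≈ 1.9896, f(5.1875) ≈ 2.1026, f(6.0625) ≈ 2.2041.
Sum = Δs · [f(3.4375) + f(4.3125) + f(5.1875) + f(6.0625)].
Sum ≈ 7.1387.

7.1387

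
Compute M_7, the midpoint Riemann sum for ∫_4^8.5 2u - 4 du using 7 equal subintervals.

38.25

Δu = (8.5 − 4)/7 = 9/14.
Midpoints: 121/28, 139/28, 157/28, 6.25, 193/28, 211/28, 229/28.
f(121/28) = 65/14, f(139/28) = 83/14, f(157/28) = 101/14, f(6.25) = 8.5, f(193/28) = 137/14, f(211/28) = 155/14, f(229/28) = 173/14.
Sum = Δu · [f(121/28) + f(139/28) + f(157/28) + ...].
Sum = 38.25.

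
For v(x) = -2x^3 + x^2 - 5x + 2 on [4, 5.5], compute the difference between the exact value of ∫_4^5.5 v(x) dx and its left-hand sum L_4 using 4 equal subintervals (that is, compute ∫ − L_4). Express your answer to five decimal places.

Exact integral: ∫_4^5.5 v(x) dx = -328.03125.
L_4 ≈ -291.8730469.
Error ≈ -328.03125 − (-291.8730469) ≈ -36.15820.

-36.15820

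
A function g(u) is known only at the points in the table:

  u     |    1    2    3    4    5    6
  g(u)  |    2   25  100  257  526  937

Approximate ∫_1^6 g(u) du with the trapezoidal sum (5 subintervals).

1377.5

Δu = 1.
T_5 = (1/2)·[2 + 2·25 + 2·100 + 2·257 + 2·526 + 937] = 1377.5.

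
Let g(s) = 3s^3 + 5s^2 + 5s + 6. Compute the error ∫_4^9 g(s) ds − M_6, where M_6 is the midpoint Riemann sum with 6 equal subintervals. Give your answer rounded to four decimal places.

Exact integral: ∫_4^9 g(s) ds ≈ 6029.583333.
M_6 ≈ 6011.209491.
Error ≈ 6029.583333 − 6011.209491 ≈ 18.3738.

18.3738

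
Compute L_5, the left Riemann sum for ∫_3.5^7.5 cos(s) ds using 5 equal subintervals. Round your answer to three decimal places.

0.706

Δs = (7.5 − 3.5)/5 = 0.8.
Left endpoints: 3.5, 4.3, 5.1, 5.9, 6.7.
f(3.5) ≈ -0.936, f(4.3) ≈ -0.401, f(5.1) ≈ 0.378, f(5.9) ≈ 0.927, f(6.7) ≈ 0.914.
Sum = Δs · [f(3.5) + f(4.3) + f(5.1) + f(5.9) + f(6.7)].
Sum ≈ 0.706.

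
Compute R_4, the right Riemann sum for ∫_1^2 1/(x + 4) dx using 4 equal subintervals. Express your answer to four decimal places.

0.1782

Δx = (2 − 1)/4 = 0.25.
Right endpoints: 1.25, 1.5, 1.75, 2.
f(1.25) = 4/21, f(1.5) = 2/11, f(1.75) = 4/23, f(2) = 1/6.
Sum = Δx · [f(1.25) + f(1.5) + f(1.75) + f(2)].
Sum ≈ 0.1782.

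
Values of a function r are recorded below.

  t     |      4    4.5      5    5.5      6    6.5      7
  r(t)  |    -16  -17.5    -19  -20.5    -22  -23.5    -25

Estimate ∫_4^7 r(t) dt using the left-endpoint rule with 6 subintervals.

-59.25

Δt = 0.5.
Sum = 0.5·[(-16) + (-17.5) + (-19) + (-20.5) + (-22) + (-23.5)] = -59.25.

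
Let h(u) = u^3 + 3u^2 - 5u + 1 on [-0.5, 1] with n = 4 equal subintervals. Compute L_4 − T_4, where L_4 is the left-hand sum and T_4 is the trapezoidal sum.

0.7734375

L_4 ≈ 1.889648.
T_4 ≈ 1.116211.
L_4 − T_4 = 0.7734375.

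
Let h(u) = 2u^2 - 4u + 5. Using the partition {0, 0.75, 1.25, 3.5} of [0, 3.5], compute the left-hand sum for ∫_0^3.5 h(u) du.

Subinterval widths: 0.75, 0.5, 2.25.
Left endpoints: 0, 0.75, 1.25.
h(0) = 5, h(0.75) = 3.125, h(1.25) = 3.125.
Sum = Σ Δu_i · h(u_i).
Sum = 12.34375.

12.34375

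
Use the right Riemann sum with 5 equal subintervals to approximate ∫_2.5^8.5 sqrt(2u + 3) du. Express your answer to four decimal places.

23.2424

Δu = (8.5 − 2.5)/5 = 1.2.
Right endpoints: 3.7, 4.9, 6.1, 7.3, 8.5.
f(3.7) ≈ 3.2249, f(4.9) ≈ 3.5777, f(6.1) ≈ 3.8987, f(7.3) ≈ 4.1952, f(8.5) ≈ 4.4721.
Sum = Δu · [f(3.7) + f(4.9) + f(6.1) + f(7.3) + f(8.5)].
Sum ≈ 23.2424.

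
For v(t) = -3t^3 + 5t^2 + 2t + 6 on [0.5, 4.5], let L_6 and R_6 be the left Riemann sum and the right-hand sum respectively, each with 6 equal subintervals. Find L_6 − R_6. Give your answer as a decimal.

L_6 ≈ -62.01851852.
R_6 ≈ -172.01851852.
L_6 − R_6 = 110.

110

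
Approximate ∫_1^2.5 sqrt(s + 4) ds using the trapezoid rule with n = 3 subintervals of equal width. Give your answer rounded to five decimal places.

3.59374

Δs = (2.5 − 1)/3 = 0.5.
f(1) ≈ 2.23607, f(1.5) ≈ 2.34521, f(2) ≈ 2.44949, f(2.5) ≈ 2.54951.
T_3 = (Δs/2)·[f(s_0) + 2f(s_1) + 2f(s_2) + f(s_3)].
Sum ≈ 3.59374.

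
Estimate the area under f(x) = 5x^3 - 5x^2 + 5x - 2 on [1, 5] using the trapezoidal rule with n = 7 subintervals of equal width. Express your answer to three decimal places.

634.041

Δx = (5 − 1)/7 = 4/7.
f(1) = 3, f(11/7) = 4429/343, f(15/7) = 11989/343, f(19/7) = 25629/343, f(23/7) = 47269/343, f(27/7) = 78829/343, f(31/7) = 122229/343, f(5) = 523.
T_7 = (Δx/2)·[f(x_0) + 2f(x_1) + ... + 2f(x_{6}) + f(x_7)].
Sum ≈ 634.041.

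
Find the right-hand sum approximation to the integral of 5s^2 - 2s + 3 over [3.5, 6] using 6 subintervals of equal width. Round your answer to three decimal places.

296.351

Δs = (6 − 3.5)/6 = 5/12.
Right endpoints: 47/12, 13/3, 4.75, 31/6, 67/12, 6.
f(47/12) = 10349/144, f(13/3) = 794/9, f(4.75) = 106.3125, f(31/6) = 4541/36, f(67/12) = 21269/144, f(6) = 171.
Sum = Δs · [f(47/12) + f(13/3) + f(4.75) + ...].
Sum ≈ 296.351.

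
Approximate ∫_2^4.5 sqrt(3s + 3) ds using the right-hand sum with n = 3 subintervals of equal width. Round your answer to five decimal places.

Δs = (4.5 − 2)/3 = 5/6.
Right endpoints: 17/6, 11/3, 4.5.
f(17/6) ≈ 3.39116, f(11/3) ≈ 3.74166, f(4.5) ≈ 4.06202.
Sum = Δs · [f(17/6) + f(11/3) + f(4.5)].
Sum ≈ 9.32903.

9.32903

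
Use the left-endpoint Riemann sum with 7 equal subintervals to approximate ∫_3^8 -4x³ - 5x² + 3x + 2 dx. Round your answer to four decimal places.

-3975.3061

Δx = (8 − 3)/7 = 5/7.
Left endpoints: 3, 26/7, 31/7, 36/7, 41/7, 46/7, 51/7.
f(3) = -142, f(26/7) = -89456/343, f(31/7) = -147556/343, f(36/7) = -226006/343, f(41/7) = -327806/343, f(46/7) = -455956/343, f(51/7) = -613456/343.
Sum = Δx · [f(3) + f(26/7) + f(31/7) + ...].
Sum ≈ -3975.3061.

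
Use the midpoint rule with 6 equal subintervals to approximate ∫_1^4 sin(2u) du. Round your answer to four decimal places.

-0.1411

Δu = (4 − 1)/6 = 0.5.
Midpoints: 1.25, 1.75, 2.25, 2.75, 3.25, 3.75.
f(1.25) ≈ 0.5985, f(1.75) ≈ -0.3508, f(2.25) ≈ -0.9775, f(2.75) ≈ -0.7055, f(3.25) ≈ 0.2151, f(3.75) ≈ 0.9380.
Sum = Δu · [f(1.25) + f(1.75) + f(2.25) + ...].
Sum ≈ -0.1411.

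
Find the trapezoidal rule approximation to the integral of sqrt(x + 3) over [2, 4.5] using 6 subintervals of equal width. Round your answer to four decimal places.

Δx = (4.5 − 2)/6 = 5/12.
f(2) ≈ 2.2361, f(29/12) ≈ 2.3274, f(17/6) ≈ 2.4152, f(3.25) ≈ 2.5000, f(11/3) ≈ 2.5820, f(49/12) ≈ 2.6615, f(4.5) ≈ 2.7386.
T_6 = (Δx/2)·[f(x_0) + 2f(x_1) + ... + 2f(x_{5}) + f(x_6)].
Sum ≈ 6.2389.

6.2389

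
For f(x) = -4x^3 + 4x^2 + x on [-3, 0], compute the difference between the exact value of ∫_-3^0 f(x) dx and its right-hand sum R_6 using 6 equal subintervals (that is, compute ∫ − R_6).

32.5

Exact integral: ∫_-3^0 f(x) dx = 112.5.
R_6 = 80.
Error = 112.5 − 80 = 32.5.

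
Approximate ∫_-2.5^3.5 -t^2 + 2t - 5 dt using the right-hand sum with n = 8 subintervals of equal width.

Δt = (3.5 − (-2.5))/8 = 0.75.
Right endpoints: -1.75, -1, -0.25, 0.5, 1.25, 2, 2.75, 3.5.
f(-1.75) = -11.5625, f(-1) = -8, f(-0.25) = -5.5625, f(0.5) = -4.25, f(1.25) = -4.0625, f(2) = -5, f(2.75) = -7.0625, f(3.5) = -10.25.
Sum = Δt · [f(-1.75) + f(-1) + f(-0.25) + ...].
Sum = -41.8125.

-41.8125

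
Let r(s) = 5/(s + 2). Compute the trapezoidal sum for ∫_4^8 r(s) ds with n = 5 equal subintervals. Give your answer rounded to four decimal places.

Δs = (8 − 4)/5 = 0.8.
r(4) = 5/6, r(4.8) = 25/34, r(5.6) = 25/38, r(6.4) = 25/42, r(7.2) = 25/46, r(8) = 0.5.
T_5 = (Δs/2)·[r(s_0) + 2r(s_1) + ... + 2r(s_{4}) + r(s_5)].
Sum ≈ 2.5589.

2.5589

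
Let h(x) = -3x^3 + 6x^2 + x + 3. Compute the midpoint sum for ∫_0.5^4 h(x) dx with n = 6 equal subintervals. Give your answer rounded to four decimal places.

-44.4138

Δx = (4 − 0.5)/6 = 7/12.
Midpoints: 19/24, 1.375, 47/24, 61/24, 3.125, 89/24.
h(19/24) = 27941/4608, h(1.375) = 4055/512, h(47/24) = 25057/4608, h(61/24) = -22837/4608, h(3.125) = -13739/512, h(89/24) = -293849/4608.
Sum = Δx · [h(19/24) + h(1.375) + h(47/24) + ...].
Sum ≈ -44.4138.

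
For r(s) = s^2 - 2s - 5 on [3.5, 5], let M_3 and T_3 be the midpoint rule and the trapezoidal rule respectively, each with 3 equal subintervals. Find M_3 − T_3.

M_3 = 7.09375.
T_3 = 7.1875.
M_3 − T_3 = -0.09375.

-0.09375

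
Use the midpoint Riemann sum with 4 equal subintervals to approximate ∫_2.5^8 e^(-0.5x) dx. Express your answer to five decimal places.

Δx = (8 − 2.5)/4 = 1.375.
Midpoints: 3.1875, 4.5625, 5.9375, 7.3125.
f(3.1875) ≈ 0.20316, f(4.5625) ≈ 0.10216, f(5.9375) ≈ 0.05137, f(7.3125) ≈ 0.02583.
Sum = Δx · [f(3.1875) + f(4.5625) + f(5.9375) + f(7.3125)].
Sum ≈ 0.52596.

0.52596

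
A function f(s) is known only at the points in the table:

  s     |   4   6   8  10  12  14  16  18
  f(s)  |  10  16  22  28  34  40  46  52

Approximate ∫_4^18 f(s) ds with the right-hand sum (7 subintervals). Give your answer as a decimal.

476

Δs = 2.
Sum = 2·[16 + 22 + 28 + 34 + 40 + 46 + 52] = 476.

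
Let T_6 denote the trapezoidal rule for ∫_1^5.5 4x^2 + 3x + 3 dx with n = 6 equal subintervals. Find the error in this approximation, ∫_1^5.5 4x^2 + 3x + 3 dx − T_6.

Exact integral: ∫_1^5.5 f(x) dx = 277.875.
T_6 = 279.5625.
Error = 277.875 − 279.5625 = -1.6875.

-1.6875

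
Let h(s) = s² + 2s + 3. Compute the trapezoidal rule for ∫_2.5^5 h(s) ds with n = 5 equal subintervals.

Δs = (5 − 2.5)/5 = 0.5.
h(2.5) = 14.25, h(3) = 18, h(3.5) = 22.25, h(4) = 27, h(4.5) = 32.25, h(5) = 38.
T_5 = (Δs/2)·[h(s_0) + 2h(s_1) + ... + 2h(s_{4}) + h(s_5)].
Sum = 62.8125.

62.8125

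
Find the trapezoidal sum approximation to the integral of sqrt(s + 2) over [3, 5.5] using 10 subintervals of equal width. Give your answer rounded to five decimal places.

Δs = (5.5 − 3)/10 = 0.25.
f(3) ≈ 2.23607, f(3.25) ≈ 2.29129, f(3.5) ≈ 2.34521, f(3.75) ≈ 2.39792, f(4) ≈ 2.44949, f(4.25) ≈ 2.50000, f(4.5) ≈ 2.54951, f(4.75) ≈ 2.59808, f(5) ≈ 2.64575, f(5.25) ≈ 2.69258, f(5.5) ≈ 2.73861.
T_10 = (Δs/2)·[f(s_0) + 2f(s_1) + ... + 2f(s_{9}) + f(s_10)].
Sum ≈ 6.23929.

6.23929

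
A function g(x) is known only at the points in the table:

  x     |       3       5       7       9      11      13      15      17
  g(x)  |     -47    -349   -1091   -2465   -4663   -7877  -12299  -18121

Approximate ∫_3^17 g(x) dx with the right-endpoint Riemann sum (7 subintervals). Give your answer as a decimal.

Δx = 2.
Sum = 2·[(-349) + (-1091) + (-2465) + (-4663) + (-7877) + (-12299) + (-18121)] = -93730.

-93730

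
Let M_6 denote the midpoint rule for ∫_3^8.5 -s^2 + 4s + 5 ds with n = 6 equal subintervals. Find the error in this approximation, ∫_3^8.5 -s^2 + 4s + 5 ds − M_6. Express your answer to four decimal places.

-0.3851

Exact integral: ∫_3^8.5 f(s) ds ≈ -41.708333.
M_6 ≈ -41.323206.
Error ≈ -41.708333 − (-41.323206) ≈ -0.3851.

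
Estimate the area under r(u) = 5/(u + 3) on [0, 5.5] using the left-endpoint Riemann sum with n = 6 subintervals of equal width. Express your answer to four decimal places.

5.7353

Δu = (5.5 − 0)/6 = 11/12.
Left endpoints: 0, 11/12, 11/6, 2.75, 11/3, 55/12.
r(0) = 5/3, r(11/12) = 60/47, r(11/6) = 30/29, r(2.75) = 20/23, r(11/3) = 0.75, r(55/12) = 60/91.
Sum = Δu · [r(0) + r(11/12) + r(11/6) + ...].
Sum ≈ 5.7353.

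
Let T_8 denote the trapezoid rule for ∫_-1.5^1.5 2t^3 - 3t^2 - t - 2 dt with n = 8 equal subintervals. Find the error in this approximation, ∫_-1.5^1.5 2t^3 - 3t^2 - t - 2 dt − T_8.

0.2109375

Exact integral: ∫_-1.5^1.5 f(t) dt = -12.75.
T_8 = -12.9609375.
Error = -12.75 − (-12.9609375) = 0.2109375.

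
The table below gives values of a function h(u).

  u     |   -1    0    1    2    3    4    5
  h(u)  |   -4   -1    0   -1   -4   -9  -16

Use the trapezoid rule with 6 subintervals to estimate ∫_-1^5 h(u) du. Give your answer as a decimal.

Δu = 1.
T_6 = (1/2)·[(-4) + 2·(-1) + 2·0 + 2·(-1) + 2·(-4) + 2·(-9) + (-16)] = -25.

-25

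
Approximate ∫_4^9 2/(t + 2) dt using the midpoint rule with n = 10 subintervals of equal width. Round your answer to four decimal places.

Δt = (9 − 4)/10 = 0.5.
Midpoints: 4.25, 4.75, 5.25, 5.75, 6.25, 6.75, 7.25, 7.75, 8.25, 8.75.
f(4.25) = 0.32, f(4.75) = 8/27, f(5.25) = 8/29, f(5.75) = 8/31, f(6.25) = 8/33, f(6.75) = 8/35, f(7.25) = 8/37, f(7.75) = 8/39, f(8.25) = 8/41, f(8.75) = 8/43.
Sum = Δt · [f(4.25) + f(4.75) + f(5.25) + ...].
Sum ≈ 1.2119.

1.2119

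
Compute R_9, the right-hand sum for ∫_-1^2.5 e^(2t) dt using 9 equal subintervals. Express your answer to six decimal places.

106.671019

Δt = (2.5 − (-1))/9 = 7/18.
Right endpoints: -11/18, -2/9, 1/6, 5/9, 17/18, 4/3, 31/18, 19/9, 2.5.
f(-11/18) ≈ 0.294575, f(-2/9) ≈ 0.641180, f(1/6) ≈ 1.395612, f(5/9) ≈ 3.037732, f(17/18) ≈ 6.612018, f(4/3) ≈ 14.391916, f(31/18) ≈ 31.325875, f(19/9) ≈ 68.184838, f(2.5) ≈ 148.413159.
Sum = Δt · [f(-11/18) + f(-2/9) + f(1/6) + ...].
Sum ≈ 106.671019.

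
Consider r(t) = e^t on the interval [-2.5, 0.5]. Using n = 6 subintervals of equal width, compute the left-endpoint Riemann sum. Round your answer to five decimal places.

1.20748

Δt = (0.5 − (-2.5))/6 = 0.5.
Left endpoints: -2.5, -2, -1.5, -1, -0.5, 0.
r(-2.5) ≈ 0.08208, r(-2) ≈ 0.13534, r(-1.5) ≈ 0.22313, r(-1) ≈ 0.36788, r(-0.5) ≈ 0.60653, r(0) ≈ 1.00000.
Sum = Δt · [r(-2.5) + r(-2) + r(-1.5) + ...].
Sum ≈ 1.20748.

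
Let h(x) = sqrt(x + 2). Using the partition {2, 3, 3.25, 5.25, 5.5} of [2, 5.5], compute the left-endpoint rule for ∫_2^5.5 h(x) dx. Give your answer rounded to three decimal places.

Subinterval widths: 1, 0.25, 2, 0.25.
Left endpoints: 2, 3, 3.25, 5.25.
h(2) ≈ 2.000, h(3) ≈ 2.236, h(3.25) ≈ 2.291, h(5.25) ≈ 2.693.
Sum = Σ Δx_i · h(x_i).
Sum ≈ 7.815.

7.815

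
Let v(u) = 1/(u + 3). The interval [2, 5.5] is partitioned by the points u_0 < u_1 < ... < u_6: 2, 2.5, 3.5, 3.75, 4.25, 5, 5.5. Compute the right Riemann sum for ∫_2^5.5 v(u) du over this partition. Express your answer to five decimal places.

0.50333

Subinterval widths: 0.5, 1, 0.25, 0.5, 0.75, 0.5.
Right endpoints: 2.5, 3.5, 3.75, 4.25, 5, 5.5.
v(2.5) = 2/11, v(3.5) = 2/13, v(3.75) = 4/27, v(4.25) = 4/29, v(5) = 0.125, v(5.5) = 2/17.
Sum = Σ Δu_i · v(u_i).
Sum ≈ 0.50333.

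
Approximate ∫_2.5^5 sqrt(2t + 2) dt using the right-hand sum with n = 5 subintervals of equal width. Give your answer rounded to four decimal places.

Δt = (5 − 2.5)/5 = 0.5.
Right endpoints: 3, 3.5, 4, 4.5, 5.
f(3) ≈ 2.8284, f(3.5) ≈ 3.0000, f(4) ≈ 3.1623, f(4.5) ≈ 3.3166, f(5) ≈ 3.4641.
Sum = Δt · [f(3) + f(3.5) + f(4) + f(4.5) + f(5)].
Sum ≈ 7.8857.

7.8857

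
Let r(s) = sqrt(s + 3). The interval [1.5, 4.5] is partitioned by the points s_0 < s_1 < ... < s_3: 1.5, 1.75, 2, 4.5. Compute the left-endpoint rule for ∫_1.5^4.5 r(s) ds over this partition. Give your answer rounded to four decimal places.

6.6654

Subinterval widths: 0.25, 0.25, 2.5.
Left endpoints: 1.5, 1.75, 2.
r(1.5) ≈ 2.1213, r(1.75) ≈ 2.1794, r(2) ≈ 2.2361.
Sum = Σ Δs_i · r(s_i).
Sum ≈ 6.6654.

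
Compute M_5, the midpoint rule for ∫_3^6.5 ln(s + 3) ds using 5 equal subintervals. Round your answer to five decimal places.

Δs = (6.5 − 3)/5 = 0.7.
Midpoints: 3.35, 4.05, 4.75, 5.45, 6.15.
f(3.35) ≈ 1.84845, f(4.05) ≈ 1.95303, f(4.75) ≈ 2.04769, f(5.45) ≈ 2.13417, f(6.15) ≈ 2.21375.
Sum = Δs · [f(3.35) + f(4.05) + f(4.75) + f(5.45) + f(6.15)].
Sum ≈ 7.13797.

7.13797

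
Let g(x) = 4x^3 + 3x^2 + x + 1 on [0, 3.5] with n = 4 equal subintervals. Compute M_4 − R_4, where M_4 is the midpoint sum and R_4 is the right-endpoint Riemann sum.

-108.71875

M_4 = 197.203125.
R_4 = 305.921875.
M_4 − R_4 = -108.71875.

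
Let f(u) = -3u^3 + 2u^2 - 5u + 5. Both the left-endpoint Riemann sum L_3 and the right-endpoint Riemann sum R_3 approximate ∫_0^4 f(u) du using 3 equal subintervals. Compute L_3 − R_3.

240

L_3 ≈ -68.296296.
R_3 ≈ -308.296296.
L_3 − R_3 = 240.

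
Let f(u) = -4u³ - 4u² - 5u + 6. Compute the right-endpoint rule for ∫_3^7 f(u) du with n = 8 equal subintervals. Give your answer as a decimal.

Δu = (7 − 3)/8 = 0.5.
Right endpoints: 3.5, 4, 4.5, 5, 5.5, 6, 6.5, 7.
f(3.5) = -232, f(4) = -334, f(4.5) = -462, f(5) = -619, f(5.5) = -808, f(6) = -1032, f(6.5) = -1294, f(7) = -1597.
Sum = Δu · [f(3.5) + f(4) + f(4.5) + ...].
Sum = -3189.

-3189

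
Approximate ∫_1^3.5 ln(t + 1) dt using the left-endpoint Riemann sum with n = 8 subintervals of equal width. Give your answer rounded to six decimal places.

Δt = (3.5 − 1)/8 = 0.3125.
Left endpoints: 1, 1.3125, 1.625, 1.9375, 2.25, 2.5625, 2.875, 3.1875.
f(1) ≈ 0.693147, f(1.3125) ≈ 0.838329, f(1.625) ≈ 0.965081, f(1.9375) ≈ 1.077559, f(2.25) ≈ 1.178655, f(2.5625) ≈ 1.270463, f(2.875) ≈ 1.354546, f(3.1875) ≈ 1.432104.
Sum = Δt · [f(1) + f(1.3125) + f(1.625) + ...].
Sum ≈ 2.753089.

2.753089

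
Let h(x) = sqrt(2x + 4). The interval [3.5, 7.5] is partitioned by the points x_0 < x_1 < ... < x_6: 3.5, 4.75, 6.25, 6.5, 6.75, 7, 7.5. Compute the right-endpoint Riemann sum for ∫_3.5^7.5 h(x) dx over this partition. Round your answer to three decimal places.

Subinterval widths: 1.25, 1.5, 0.25, 0.25, 0.25, 0.5.
Right endpoints: 4.75, 6.25, 6.5, 6.75, 7, 7.5.
h(4.75) ≈ 3.674, h(6.25) ≈ 4.062, h(6.5) ≈ 4.123, h(6.75) ≈ 4.183, h(7) ≈ 4.243, h(7.5) ≈ 4.359.
Sum = Σ Δx_i · h(x_i).
Sum ≈ 16.003.

16.003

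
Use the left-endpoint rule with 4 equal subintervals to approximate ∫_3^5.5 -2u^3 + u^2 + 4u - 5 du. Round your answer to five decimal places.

Δu = (5.5 − 3)/4 = 0.625.
Left endpoints: 3, 3.625, 4.25, 4.875.
f(3) = -38, f(3.625) = -72.62890625, f(4.25) = -123.46875, f(4.875) = -193.44921875.
Sum = Δu · [f(3) + f(3.625) + f(4.25) + f(4.875)].
Sum ≈ -267.21680.

-267.21680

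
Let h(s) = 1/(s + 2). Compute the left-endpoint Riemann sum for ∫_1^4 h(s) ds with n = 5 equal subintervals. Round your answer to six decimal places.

0.745635

Δs = (4 − 1)/5 = 0.6.
Left endpoints: 1, 1.6, 2.2, 2.8, 3.4.
h(1) = 1/3, h(1.6) = 5/18, h(2.2) = 5/21, h(2.8) = 5/24, h(3.4) = 5/27.
Sum = Δs · [h(1) + h(1.6) + h(2.2) + h(2.8) + h(3.4)].
Sum ≈ 0.745635.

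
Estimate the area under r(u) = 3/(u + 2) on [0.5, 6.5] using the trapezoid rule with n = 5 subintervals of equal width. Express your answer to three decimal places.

3.723

Δu = (6.5 − 0.5)/5 = 1.2.
r(0.5) = 1.2, r(1.7) = 30/37, r(2.9) = 30/49, r(4.1) = 30/61, r(5.3) = 30/73, r(6.5) = 6/17.
T_5 = (Δu/2)·[r(u_0) + 2r(u_1) + ... + 2r(u_{4}) + r(u_5)].
Sum ≈ 3.723.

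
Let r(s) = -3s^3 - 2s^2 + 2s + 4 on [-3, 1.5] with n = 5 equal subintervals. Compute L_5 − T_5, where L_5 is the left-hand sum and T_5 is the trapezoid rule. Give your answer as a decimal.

30.88125

L_5 = 81.72.
T_5 = 50.83875.
L_5 − T_5 = 30.88125.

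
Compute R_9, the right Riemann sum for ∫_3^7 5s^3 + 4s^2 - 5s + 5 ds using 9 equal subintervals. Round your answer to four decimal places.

3633.9588

Δs = (7 − 3)/9 = 4/9.
Right endpoints: 31/9, 35/9, 13/3, 43/9, 47/9, 17/3, 55/9, 59/9, 7.
f(31/9) = 174641/729, f(35/9) = 247945/729, f(13/3) = 12563/27, f(43/9) = 450329/729, f(47/9) = 583249/729, f(17/3) = 27403/27, f(55/9) = 922145/729, f(59/9) = 1131961/729, f(7) = 1881.
Sum = Δs · [f(31/9) + f(35/9) + f(13/3) + ...].
Sum ≈ 3633.9588.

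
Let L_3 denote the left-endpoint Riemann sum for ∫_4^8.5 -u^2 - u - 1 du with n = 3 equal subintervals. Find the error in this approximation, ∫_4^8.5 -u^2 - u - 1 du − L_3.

-43.875

Exact integral: ∫_4^8.5 f(u) du = -216.
L_3 = -172.125.
Error = -216 − (-172.125) = -43.875.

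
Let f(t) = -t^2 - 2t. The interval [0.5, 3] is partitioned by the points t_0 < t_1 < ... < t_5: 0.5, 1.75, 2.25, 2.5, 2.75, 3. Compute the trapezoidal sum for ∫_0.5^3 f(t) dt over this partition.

Subinterval widths: 1.25, 0.5, 0.25, 0.25, 0.25.
f(0.5) = -1.25, f(1.75) = -6.5625, f(2.25) = -9.5625, f(2.5) = -11.25, f(2.75) = -13.0625, f(3) = -15.
On each subinterval the trapezoid contributes (Δt_i/2)·[f(t_{i-1}) + f(t_i)].
Sum = -18.0625.

-18.0625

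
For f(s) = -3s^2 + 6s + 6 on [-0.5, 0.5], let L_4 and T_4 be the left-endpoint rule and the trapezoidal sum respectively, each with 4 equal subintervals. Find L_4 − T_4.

-0.75

L_4 = 4.96875.
T_4 = 5.71875.
L_4 − T_4 = -0.75.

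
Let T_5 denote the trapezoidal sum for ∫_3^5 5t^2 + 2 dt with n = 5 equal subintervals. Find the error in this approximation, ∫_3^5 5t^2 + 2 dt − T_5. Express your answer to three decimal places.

-0.267

Exact integral: ∫_3^5 f(t) dt ≈ 167.33333.
T_5 = 167.6.
Error ≈ 167.33333 − 167.6 ≈ -0.267.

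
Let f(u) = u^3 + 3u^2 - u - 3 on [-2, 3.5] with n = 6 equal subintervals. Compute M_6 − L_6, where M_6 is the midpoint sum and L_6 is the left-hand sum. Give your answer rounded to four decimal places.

M_6 ≈ 61.743707.
L_6 ≈ 35.668837.
M_6 − L_6 ≈ 26.0749.

26.0749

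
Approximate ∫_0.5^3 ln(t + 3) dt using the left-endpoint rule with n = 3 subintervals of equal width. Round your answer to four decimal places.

3.6344

Δt = (3 − 0.5)/3 = 5/6.
Left endpoints: 0.5, 4/3, 13/6.
f(0.5) ≈ 1.2528, f(4/3) ≈ 1.4663, f(13/6) ≈ 1.6422.
Sum = Δt · [f(0.5) + f(4/3) + f(13/6)].
Sum ≈ 3.6344.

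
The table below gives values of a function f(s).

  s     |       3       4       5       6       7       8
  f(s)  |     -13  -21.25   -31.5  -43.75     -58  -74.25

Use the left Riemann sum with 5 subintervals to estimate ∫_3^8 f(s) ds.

-167.5

Δs = 1.
Sum = 1·[(-13) + (-21.25) + (-31.5) + (-43.75) + (-58)] = -167.5.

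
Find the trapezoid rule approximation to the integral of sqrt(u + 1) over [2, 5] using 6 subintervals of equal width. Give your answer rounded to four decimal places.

6.3321

Δu = (5 − 2)/6 = 0.5.
f(2) ≈ 1.7321, f(2.5) ≈ 1.8708, f(3) ≈ 2.0000, f(3.5) ≈ 2.1213, f(4) ≈ 2.2361, f(4.5) ≈ 2.3452, f(5) ≈ 2.4495.
T_6 = (Δu/2)·[f(u_0) + 2f(u_1) + ... + 2f(u_{5}) + f(u_6)].
Sum ≈ 6.3321.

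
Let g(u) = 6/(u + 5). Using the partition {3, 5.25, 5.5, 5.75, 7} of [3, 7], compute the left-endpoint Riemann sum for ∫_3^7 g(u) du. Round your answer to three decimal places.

2.674

Subinterval widths: 2.25, 0.25, 0.25, 1.25.
Left endpoints: 3, 5.25, 5.5, 5.75.
g(3) = 0.75, g(5.25) = 24/41, g(5.5) = 4/7, g(5.75) = 24/43.
Sum = Σ Δu_i · g(u_i).
Sum ≈ 2.674.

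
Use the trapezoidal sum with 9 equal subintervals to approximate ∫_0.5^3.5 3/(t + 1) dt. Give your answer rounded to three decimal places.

Δt = (3.5 − 0.5)/9 = 1/3.
f(0.5) = 2, f(5/6) = 18/11, f(7/6) = 18/13, f(1.5) = 1.2, f(11/6) = 18/17, f(13/6) = 18/19, f(2.5) = 6/7, f(17/6) = 18/23, f(19/6) = 0.72, f(3.5) = 2/3.
T_9 = (Δt/2)·[f(t_0) + 2f(t_1) + ... + 2f(t_{8}) + f(t_9)].
Sum ≈ 3.307.

3.307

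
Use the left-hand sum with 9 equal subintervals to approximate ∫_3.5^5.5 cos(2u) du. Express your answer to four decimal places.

Δu = (5.5 − 3.5)/9 = 2/9.
Left endpoints: 3.5, 67/18, 71/18, 25/6, 79/18, 83/18, 29/6, 91/18, 95/18.
f(3.5) ≈ 0.7539, f(67/18) ≈ 0.3982, f(71/18) ≈ -0.0349, f(25/6) ≈ -0.4612, f(79/18) ≈ -0.7979, f(83/18) ≈ -0.9796, f(29/6) ≈ -0.9709, f(91/18) ≈ -0.7736, f(95/18) ≈ -0.4260.
Sum = Δu · [f(3.5) + f(67/18) + f(71/18) + ...].
Sum ≈ -0.7315.

-0.7315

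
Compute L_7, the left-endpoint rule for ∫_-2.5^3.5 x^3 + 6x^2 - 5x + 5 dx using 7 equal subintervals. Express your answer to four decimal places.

137.6173

Δx = (3.5 − (-2.5))/7 = 6/7.
Left endpoints: -2.5, -23/14, -11/14, 1/14, 13/14, 25/14, 37/14.
f(-2.5) = 39.375, f(-23/14) = 68529/2744, f(-11/14) = 33333/2744, f(1/14) = 12825/2744, f(13/14) = 17373/2744, f(25/14) = 57345/2744, f(37/14) = 143109/2744.
Sum = Δx · [f(-2.5) + f(-23/14) + f(-11/14) + ...].
Sum ≈ 137.6173.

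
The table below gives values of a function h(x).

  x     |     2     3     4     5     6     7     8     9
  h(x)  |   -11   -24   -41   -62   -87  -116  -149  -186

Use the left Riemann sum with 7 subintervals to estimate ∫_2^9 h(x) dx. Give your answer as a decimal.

Δx = 1.
Sum = 1·[(-11) + (-24) + (-41) + (-62) + (-87) + (-116) + (-149)] = -490.

-490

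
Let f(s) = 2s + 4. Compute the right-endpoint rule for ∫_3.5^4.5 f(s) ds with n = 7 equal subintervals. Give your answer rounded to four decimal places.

12.1429

Δs = (4.5 − 3.5)/7 = 1/7.
Right endpoints: 51/14, 53/14, 55/14, 57/14, 59/14, 61/14, 4.5.
f(51/14) = 79/7, f(53/14) = 81/7, f(55/14) = 83/7, f(57/14) = 85/7, f(59/14) = 87/7, f(61/14) = 89/7, f(4.5) = 13.
Sum = Δs · [f(51/14) + f(53/14) + f(55/14) + ...].
Sum ≈ 12.1429.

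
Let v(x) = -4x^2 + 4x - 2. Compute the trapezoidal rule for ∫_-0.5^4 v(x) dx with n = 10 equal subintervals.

-63.6075

Δx = (4 − (-0.5))/10 = 0.45.
v(-0.5) = -5, v(-0.05) = -2.21, v(0.4) = -1.04, v(0.85) = -1.49, v(1.3) = -3.56, v(1.75) = -7.25, v(2.2) = -12.56, v(2.65) = -19.49, v(3.1) = -28.04, v(3.55) = -38.21, v(4) = -50.
T_10 = (Δx/2)·[v(x_0) + 2v(x_1) + ... + 2v(x_{9}) + v(x_10)].
Sum = -63.6075.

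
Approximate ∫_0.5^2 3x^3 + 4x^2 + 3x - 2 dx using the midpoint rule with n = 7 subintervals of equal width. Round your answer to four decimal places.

24.9906

Δx = (2 − 0.5)/7 = 3/14.
Midpoints: 17/28, 23/28, 29/28, 1.25, 41/28, 47/28, 53/28.
f(17/28) = 43187/21952, f(23/28) = 105941/21952, f(29/28) = 191663/21952, f(1.25) = 13.859375, f(41/28) = 447563/21952, f(47/28) = 625517/21952, f(53/28) = 841991/21952.
Sum = Δx · [f(17/28) + f(23/28) + f(29/28) + ...].
Sum ≈ 24.9906.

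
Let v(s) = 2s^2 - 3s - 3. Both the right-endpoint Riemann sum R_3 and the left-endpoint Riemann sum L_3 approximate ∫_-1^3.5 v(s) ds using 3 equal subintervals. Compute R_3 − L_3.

13.5

R_3 = 9.
L_3 = -4.5.
R_3 − L_3 = 13.5.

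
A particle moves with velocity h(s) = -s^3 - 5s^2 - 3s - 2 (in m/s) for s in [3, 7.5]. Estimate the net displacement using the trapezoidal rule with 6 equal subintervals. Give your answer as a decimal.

-1517.51953125

Δs = (7.5 − 3)/6 = 0.75.
h(3) = -83, h(3.75) = -136.296875, h(4.5) = -207.875, h(5.25) = -300.265625, h(6) = -416, h(6.75) = -557.609375, h(7.5) = -727.625.
T_6 = (Δs/2)·[h(s_0) + 2h(s_1) + ... + 2h(s_{5}) + h(s_6)].
Sum = -1517.51953125.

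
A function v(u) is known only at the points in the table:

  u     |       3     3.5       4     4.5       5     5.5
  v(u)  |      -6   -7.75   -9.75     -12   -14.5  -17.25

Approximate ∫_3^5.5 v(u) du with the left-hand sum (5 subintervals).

Δu = 0.5.
Sum = 0.5·[(-6) + (-7.75) + (-9.75) + (-12) + (-14.5)] = -25.

-25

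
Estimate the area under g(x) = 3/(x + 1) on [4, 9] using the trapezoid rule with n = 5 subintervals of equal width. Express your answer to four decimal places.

2.0869

Δx = (9 − 4)/5 = 1.
g(4) = 0.6, g(5) = 0.5, g(6) = 3/7, g(7) = 0.375, g(8) = 1/3, g(9) = 0.3.
T_5 = (Δx/2)·[g(x_0) + 2g(x_1) + ... + 2g(x_{4}) + g(x_5)].
Sum ≈ 2.0869.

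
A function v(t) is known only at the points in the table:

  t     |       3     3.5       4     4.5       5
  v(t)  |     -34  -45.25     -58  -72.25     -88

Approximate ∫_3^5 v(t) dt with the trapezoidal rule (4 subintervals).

-118.25

Δt = 0.5.
T_4 = (0.5/2)·[(-34) + 2·(-45.25) + 2·(-58) + 2·(-72.25) + (-88)] = -118.25.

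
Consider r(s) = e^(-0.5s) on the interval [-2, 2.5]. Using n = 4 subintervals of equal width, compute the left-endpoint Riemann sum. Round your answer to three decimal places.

Δs = (2.5 − (-2))/4 = 1.125.
Left endpoints: -2, -0.875, 0.25, 1.375.
r(-2) ≈ 2.718, r(-0.875) ≈ 1.549, r(0.25) ≈ 0.882, r(1.375) ≈ 0.503.
Sum = Δs · [r(-2) + r(-0.875) + r(0.25) + r(1.375)].
Sum ≈ 6.359.

6.359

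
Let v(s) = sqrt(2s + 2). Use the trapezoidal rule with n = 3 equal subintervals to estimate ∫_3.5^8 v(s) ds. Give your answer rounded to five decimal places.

16.43761

Δs = (8 − 3.5)/3 = 1.5.
v(3.5) ≈ 3.00000, v(5) ≈ 3.46410, v(6.5) ≈ 3.87298, v(8) ≈ 4.24264.
T_3 = (Δs/2)·[v(s_0) + 2v(s_1) + 2v(s_2) + v(s_3)].
Sum ≈ 16.43761.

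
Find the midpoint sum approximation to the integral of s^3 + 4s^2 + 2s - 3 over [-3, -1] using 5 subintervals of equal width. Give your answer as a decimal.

0.72

Δs = (-1 − (-3))/5 = 0.4.
Midpoints: -2.8, -2.4, -2, -1.6, -1.2.
f(-2.8) = 0.808, f(-2.4) = 1.416, f(-2) = 1, f(-1.6) = -0.056, f(-1.2) = -1.368.
Sum = Δs · [f(-2.8) + f(-2.4) + f(-2) + f(-1.6) + f(-1.2)].
Sum = 0.72.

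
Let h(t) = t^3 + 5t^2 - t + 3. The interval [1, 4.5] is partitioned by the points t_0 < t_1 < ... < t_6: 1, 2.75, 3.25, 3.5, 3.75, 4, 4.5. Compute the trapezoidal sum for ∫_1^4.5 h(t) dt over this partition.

Subinterval widths: 1.75, 0.5, 0.25, 0.25, 0.25, 0.5.
h(1) = 8, h(2.75) = 58.859375, h(3.25) = 86.890625, h(3.5) = 103.625, h(3.75) = 122.296875, h(4) = 143, h(4.5) = 190.875.
On each subinterval the trapezoid contributes (Δt_i/2)·[h(t_{i-1}) + h(t_i)].
Sum = 263.625.

263.625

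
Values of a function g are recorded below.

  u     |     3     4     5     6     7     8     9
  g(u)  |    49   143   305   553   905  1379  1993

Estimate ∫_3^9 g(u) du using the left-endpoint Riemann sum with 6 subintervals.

Δu = 1.
Sum = 1·[49 + 143 + 305 + 553 + 905 + 1379] = 3334.

3334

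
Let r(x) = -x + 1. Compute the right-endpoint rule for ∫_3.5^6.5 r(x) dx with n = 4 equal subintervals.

-13.125

Δx = (6.5 − 3.5)/4 = 0.75.
Right endpoints: 4.25, 5, 5.75, 6.5.
r(4.25) = -3.25, r(5) = -4, r(5.75) = -4.75, r(6.5) = -5.5.
Sum = Δx · [r(4.25) + r(5) + r(5.75) + r(6.5)].
Sum = -13.125.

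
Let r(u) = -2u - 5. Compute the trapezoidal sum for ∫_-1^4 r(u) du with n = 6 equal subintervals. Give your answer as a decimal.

-40

Δu = (4 − (-1))/6 = 5/6.
r(-1) = -3, r(-1/6) = -14/3, r(2/3) = -19/3, r(1.5) = -8, r(7/3) = -29/3, r(19/6) = -34/3, r(4) = -13.
T_6 = (Δu/2)·[r(u_0) + 2r(u_1) + ... + 2r(u_{5}) + r(u_6)].
Sum = -40.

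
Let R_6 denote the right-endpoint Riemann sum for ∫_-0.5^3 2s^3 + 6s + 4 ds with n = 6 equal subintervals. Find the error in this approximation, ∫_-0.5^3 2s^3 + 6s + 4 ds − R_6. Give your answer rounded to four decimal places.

-23.4366

Exact integral: ∫_-0.5^3 f(s) ds = 80.71875.
R_6 ≈ 104.155382.
Error ≈ 80.71875 − 104.155382 ≈ -23.4366.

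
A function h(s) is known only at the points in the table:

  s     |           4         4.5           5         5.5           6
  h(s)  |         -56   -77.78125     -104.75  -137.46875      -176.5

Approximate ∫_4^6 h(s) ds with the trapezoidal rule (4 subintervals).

-218.125

Δs = 0.5.
T_4 = (0.5/2)·[(-56) + 2·(-77.78125) + 2·(-104.75) + 2·(-137.46875) + (-176.5)] = -218.125.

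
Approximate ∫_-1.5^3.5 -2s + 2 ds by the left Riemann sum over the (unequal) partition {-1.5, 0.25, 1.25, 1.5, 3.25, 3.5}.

7.25

Subinterval widths: 1.75, 1, 0.25, 1.75, 0.25.
Left endpoints: -1.5, 0.25, 1.25, 1.5, 3.25.
f(-1.5) = 5, f(0.25) = 1.5, f(1.25) = -0.5, f(1.5) = -1, f(3.25) = -4.5.
Sum = Σ Δs_i · f(s_i).
Sum = 7.25.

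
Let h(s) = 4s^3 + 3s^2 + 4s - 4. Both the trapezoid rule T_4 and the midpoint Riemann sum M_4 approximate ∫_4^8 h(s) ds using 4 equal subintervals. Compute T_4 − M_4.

T_4 = 4418.
M_4 = 4343.
T_4 − M_4 = 75.

75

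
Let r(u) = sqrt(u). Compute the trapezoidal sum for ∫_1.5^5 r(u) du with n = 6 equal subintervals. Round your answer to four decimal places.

6.2236

Δu = (5 − 1.5)/6 = 7/12.
r(1.5) ≈ 1.2247, r(25/12) ≈ 1.4434, r(8/3) ≈ 1.6330, r(3.25) ≈ 1.8028, r(23/6) ≈ 1.9579, r(53/12) ≈ 2.1016, r(5) ≈ 2.2361.
T_6 = (Δu/2)·[r(u_0) + 2r(u_1) + ... + 2r(u_{5}) + r(u_6)].
Sum ≈ 6.2236.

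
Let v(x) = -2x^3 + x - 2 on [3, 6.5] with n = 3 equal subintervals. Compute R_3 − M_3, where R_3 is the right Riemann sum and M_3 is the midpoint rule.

R_3 ≈ -1151.888889.
M_3 ≈ -831.092014.
R_3 − M_3 = -320.796875.

-320.796875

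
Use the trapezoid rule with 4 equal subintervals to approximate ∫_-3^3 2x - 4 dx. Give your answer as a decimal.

-24

Δx = (3 − (-3))/4 = 1.5.
f(-3) = -10, f(-1.5) = -7, f(0) = -4, f(1.5) = -1, f(3) = 2.
T_4 = (Δx/2)·[f(x_0) + 2f(x_1) + 2f(x_2) + 2f(x_3) + f(x_4)].
Sum = -24.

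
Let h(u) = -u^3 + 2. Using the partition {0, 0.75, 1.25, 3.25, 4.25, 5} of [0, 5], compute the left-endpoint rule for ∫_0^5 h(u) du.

Subinterval widths: 0.75, 0.5, 2, 1, 0.75.
Left endpoints: 0, 0.75, 1.25, 3.25, 4.25.
h(0) = 2, h(0.75) = 1.578125, h(1.25) = 0.046875, h(3.25) = -32.328125, h(4.25) = -74.765625.
Sum = Σ Δu_i · h(u_i).
Sum = -86.01953125.

-86.01953125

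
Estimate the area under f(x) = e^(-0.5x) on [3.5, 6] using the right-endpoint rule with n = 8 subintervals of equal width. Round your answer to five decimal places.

0.22911

Δx = (6 − 3.5)/8 = 0.3125.
Right endpoints: 3.8125, 4.125, 4.4375, 4.75, 5.0625, 5.375, 5.6875, 6.
f(3.8125) ≈ 0.14864, f(4.125) ≈ 0.12714, f(4.4375) ≈ 0.10874, f(4.75) ≈ 0.09301, f(5.0625) ≈ 0.07956, f(5.375) ≈ 0.06805, f(5.6875) ≈ 0.05821, f(6) ≈ 0.04979.
Sum = Δx · [f(3.8125) + f(4.125) + f(4.4375) + ...].
Sum ≈ 0.22911.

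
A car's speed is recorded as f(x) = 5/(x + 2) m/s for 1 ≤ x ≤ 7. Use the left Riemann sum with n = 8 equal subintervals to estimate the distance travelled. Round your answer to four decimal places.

Δx = (7 − 1)/8 = 0.75.
Left endpoints: 1, 1.75, 2.5, 3.25, 4, 4.75, 5.5, 6.25.
f(1) = 5/3, f(1.75) = 4/3, f(2.5) = 10/9, f(3.25) = 20/21, f(4) = 5/6, f(4.75) = 20/27, f(5.5) = 2/3, f(6.25) = 20/33.
Sum = Δx · [f(1) + f(1.75) + f(2.5) + ...].
Sum ≈ 5.9327.

5.9327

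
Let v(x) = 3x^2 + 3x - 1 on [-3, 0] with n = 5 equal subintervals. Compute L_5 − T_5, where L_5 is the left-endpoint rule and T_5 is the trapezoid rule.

L_5 = 16.44.
T_5 = 11.04.
L_5 − T_5 = 5.4.

5.4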